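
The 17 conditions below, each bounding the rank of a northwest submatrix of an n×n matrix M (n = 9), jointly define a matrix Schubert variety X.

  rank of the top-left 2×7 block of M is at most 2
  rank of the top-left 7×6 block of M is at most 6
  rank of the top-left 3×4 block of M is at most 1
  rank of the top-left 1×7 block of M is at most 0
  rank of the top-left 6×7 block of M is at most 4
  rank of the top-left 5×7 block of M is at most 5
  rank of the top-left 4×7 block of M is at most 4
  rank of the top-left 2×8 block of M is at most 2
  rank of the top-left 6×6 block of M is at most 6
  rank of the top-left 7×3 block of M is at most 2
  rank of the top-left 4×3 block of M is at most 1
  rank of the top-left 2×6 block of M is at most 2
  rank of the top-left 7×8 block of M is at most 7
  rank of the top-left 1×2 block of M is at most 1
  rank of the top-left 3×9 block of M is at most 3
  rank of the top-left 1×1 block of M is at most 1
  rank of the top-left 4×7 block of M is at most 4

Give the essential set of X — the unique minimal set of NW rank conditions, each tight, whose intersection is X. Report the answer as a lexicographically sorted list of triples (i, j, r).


Propagating the 17 rank bounds to every northwest block:

  row 1: 0 0 0 0 0 0 0 1 1
  row 2: 1 1 1 1 1 1 1 2 2
  row 3: 1 1 1 1 2 2 2 3 3
  row 4: 1 1 1 2 3 3 3 4 4
  row 5: 1 2 2 3 4 4 4 5 5
  row 6: 1 2 2 3 4 4 4 5 6
  row 7: 1 2 2 3 4 5 5 6 7
  row 8: 1 2 3 4 5 6 6 7 8
  row 9: 1 2 3 4 5 6 7 8 9

so w = (8, 1, 5, 4, 2, 9, 6, 3, 7).

D(w) has 16 cells with 5 SE-corners; essential set:

[(1, 7, 0), (3, 4, 1), (4, 3, 1), (6, 7, 4), (7, 3, 2)]


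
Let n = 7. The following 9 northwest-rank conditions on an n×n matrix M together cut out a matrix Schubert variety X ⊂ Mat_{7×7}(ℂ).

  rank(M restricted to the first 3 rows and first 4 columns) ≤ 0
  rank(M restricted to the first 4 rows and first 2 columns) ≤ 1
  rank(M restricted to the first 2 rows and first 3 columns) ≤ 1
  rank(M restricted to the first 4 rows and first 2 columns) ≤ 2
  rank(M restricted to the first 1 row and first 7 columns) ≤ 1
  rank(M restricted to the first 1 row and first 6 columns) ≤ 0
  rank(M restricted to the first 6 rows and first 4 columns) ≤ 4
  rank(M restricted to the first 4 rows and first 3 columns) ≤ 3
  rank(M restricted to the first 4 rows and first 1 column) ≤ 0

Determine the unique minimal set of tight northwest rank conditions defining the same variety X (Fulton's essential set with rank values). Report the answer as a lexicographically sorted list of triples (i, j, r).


Recovering R(i,j) via the rank-extension bound from the 9 conditions:

  R[1]: 0 | 0 | 0 | 0 | 0 | 0 | 1
  R[2]: 0 | 0 | 0 | 0 | 1 | 1 | 2
  R[3]: 0 | 0 | 0 | 0 | 1 | 2 | 3
  R[4]: 0 | 1 | 1 | 1 | 2 | 3 | 4
  R[5]: 1 | 2 | 2 | 2 | 3 | 4 | 5
  R[6]: 1 | 2 | 3 | 3 | 4 | 5 | 6
  R[7]: 1 | 2 | 3 | 4 | 5 | 6 | 7

the unique w with this rank table is (7, 5, 6, 2, 1, 3, 4).

ℓ(w)=15; the 3 essential cells (i,j,r):

[(1, 6, 0), (3, 4, 0), (4, 1, 0)]


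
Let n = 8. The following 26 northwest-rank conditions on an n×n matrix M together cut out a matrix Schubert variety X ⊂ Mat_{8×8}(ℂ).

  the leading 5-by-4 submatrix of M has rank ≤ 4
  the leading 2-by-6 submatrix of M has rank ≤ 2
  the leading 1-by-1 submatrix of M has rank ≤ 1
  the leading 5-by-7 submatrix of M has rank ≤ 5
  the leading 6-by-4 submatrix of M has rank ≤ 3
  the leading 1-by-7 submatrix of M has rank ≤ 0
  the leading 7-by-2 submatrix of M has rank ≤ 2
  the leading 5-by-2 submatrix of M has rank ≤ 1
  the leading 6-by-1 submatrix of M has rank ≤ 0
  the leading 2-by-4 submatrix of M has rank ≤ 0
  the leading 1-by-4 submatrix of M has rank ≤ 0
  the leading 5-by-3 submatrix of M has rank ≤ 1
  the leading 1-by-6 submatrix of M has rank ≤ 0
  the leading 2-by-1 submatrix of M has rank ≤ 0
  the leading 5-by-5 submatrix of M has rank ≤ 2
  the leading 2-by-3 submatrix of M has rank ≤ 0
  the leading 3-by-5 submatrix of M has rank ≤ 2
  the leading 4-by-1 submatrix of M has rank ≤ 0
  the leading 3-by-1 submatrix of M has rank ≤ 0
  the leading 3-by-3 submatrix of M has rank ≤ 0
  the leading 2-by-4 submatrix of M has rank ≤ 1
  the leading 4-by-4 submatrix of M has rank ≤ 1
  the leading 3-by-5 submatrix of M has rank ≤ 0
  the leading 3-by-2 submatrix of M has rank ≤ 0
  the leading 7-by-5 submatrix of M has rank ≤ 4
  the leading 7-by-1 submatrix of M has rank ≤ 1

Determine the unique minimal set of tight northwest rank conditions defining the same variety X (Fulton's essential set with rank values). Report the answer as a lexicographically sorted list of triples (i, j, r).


Rank table r_w(8×8) implied by the 26 constraints:

  0 0 0 0 0 0 0 1
  0 0 0 0 0 1 1 2
  0 0 0 0 0 1 2 3
  0 1 1 1 1 2 3 4
  0 1 1 2 2 3 4 5
  0 1 2 3 3 4 5 6
  1 2 3 4 4 5 6 7
  1 2 3 4 5 6 7 8

second differences of R give the permutation w = (8, 6, 7, 2, 4, 3, 1, 5).

Fulton essential set (4 of the 21 Rothe cells):

[(1, 7, 0), (3, 5, 0), (5, 3, 1), (6, 1, 0)]


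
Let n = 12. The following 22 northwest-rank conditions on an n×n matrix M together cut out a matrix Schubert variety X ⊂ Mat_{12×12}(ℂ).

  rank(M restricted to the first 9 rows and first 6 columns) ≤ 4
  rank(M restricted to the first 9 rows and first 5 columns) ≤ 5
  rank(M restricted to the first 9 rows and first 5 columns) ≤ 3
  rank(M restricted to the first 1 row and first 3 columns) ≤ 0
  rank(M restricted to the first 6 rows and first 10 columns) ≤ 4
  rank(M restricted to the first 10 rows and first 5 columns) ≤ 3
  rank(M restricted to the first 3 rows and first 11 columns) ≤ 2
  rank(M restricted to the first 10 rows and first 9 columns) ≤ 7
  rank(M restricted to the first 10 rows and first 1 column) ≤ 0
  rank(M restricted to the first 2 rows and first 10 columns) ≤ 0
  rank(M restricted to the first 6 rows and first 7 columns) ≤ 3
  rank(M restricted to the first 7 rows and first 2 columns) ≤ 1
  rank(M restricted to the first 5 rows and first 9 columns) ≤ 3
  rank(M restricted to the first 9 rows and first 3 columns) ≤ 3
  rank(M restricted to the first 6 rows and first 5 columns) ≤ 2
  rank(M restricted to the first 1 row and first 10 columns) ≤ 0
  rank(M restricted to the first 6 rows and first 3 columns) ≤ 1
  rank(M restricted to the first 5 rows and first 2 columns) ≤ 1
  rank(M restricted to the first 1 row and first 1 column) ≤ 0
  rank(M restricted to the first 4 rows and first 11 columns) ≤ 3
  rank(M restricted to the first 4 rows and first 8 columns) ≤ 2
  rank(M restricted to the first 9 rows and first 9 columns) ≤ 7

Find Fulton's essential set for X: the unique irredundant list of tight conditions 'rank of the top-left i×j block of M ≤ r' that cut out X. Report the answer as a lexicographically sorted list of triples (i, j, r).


Rank table r_w(12×12) implied by the 22 constraints:

  0  0  0  0  0  0  0  0  0  0  1  1
  0  0  0  0  0  0  0  0  0  0  1  2
  0  1  1  1  1  1  1  1  1  1  2  3
  0  1  1  2  2  2  2  2  2  2  3  4
  0  1  1  2  2  3  3  3  3  3  4  5
  0  1  1  2  2  3  3  4  4  4  5  6
  0  1  2  3  3  4  4  5  5  5  6  7
  0  1  2  3  3  4  5  6  6  6  7  8
  0  1  2  3  3  4  5  6  7  7  8  9
  0  1  2  3  3  4  5  6  7  8  9  10
  1  2  3  4  4  5  6  7  8  9  10  11
  1  2  3  4  5  6  7  8  9  10  11  12

hence w(1..12) = (11, 12, 2, 4, 6, 8, 3, 7, 9, 10, 1, 5).

|D(w)|=37, |Ess(w)|=6:

[(2, 10, 0), (6, 3, 1), (6, 5, 2), (6, 7, 3), (10, 1, 0), (10, 5, 3)]


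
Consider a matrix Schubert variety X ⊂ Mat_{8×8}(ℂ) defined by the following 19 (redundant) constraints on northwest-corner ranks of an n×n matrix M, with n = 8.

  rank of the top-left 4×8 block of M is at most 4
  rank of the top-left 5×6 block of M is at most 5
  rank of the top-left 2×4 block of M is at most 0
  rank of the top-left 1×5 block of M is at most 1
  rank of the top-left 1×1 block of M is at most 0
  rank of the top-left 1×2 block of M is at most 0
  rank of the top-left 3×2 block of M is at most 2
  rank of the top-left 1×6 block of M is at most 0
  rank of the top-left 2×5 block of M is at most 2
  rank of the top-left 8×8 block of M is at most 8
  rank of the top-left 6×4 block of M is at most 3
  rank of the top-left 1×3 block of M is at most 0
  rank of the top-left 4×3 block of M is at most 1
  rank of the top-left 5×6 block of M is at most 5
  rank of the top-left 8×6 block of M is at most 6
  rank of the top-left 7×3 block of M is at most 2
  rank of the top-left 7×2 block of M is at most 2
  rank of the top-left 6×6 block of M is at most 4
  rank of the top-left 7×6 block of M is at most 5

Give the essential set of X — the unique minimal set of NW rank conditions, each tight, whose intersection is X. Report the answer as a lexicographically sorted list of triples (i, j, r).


Propagating the 19 rank bounds to every northwest block:

  row 1: 0, 0, 0, 0, 0, 0, 1, 1
  row 2: 0, 0, 0, 0, 1, 1, 2, 2
  row 3: 1, 1, 1, 1, 2, 2, 3, 3
  row 4: 1, 1, 1, 2, 3, 3, 4, 4
  row 5: 1, 2, 2, 3, 4, 4, 5, 5
  row 6: 1, 2, 2, 3, 4, 4, 5, 6
  row 7: 1, 2, 2, 3, 4, 5, 6, 7
  row 8: 1, 2, 3, 4, 5, 6, 7, 8

so w = (7, 5, 1, 4, 2, 8, 6, 3).

Fulton essential set (5 of the 15 Rothe cells):

[(1, 6, 0), (2, 4, 0), (4, 3, 1), (6, 6, 4), (7, 3, 2)]


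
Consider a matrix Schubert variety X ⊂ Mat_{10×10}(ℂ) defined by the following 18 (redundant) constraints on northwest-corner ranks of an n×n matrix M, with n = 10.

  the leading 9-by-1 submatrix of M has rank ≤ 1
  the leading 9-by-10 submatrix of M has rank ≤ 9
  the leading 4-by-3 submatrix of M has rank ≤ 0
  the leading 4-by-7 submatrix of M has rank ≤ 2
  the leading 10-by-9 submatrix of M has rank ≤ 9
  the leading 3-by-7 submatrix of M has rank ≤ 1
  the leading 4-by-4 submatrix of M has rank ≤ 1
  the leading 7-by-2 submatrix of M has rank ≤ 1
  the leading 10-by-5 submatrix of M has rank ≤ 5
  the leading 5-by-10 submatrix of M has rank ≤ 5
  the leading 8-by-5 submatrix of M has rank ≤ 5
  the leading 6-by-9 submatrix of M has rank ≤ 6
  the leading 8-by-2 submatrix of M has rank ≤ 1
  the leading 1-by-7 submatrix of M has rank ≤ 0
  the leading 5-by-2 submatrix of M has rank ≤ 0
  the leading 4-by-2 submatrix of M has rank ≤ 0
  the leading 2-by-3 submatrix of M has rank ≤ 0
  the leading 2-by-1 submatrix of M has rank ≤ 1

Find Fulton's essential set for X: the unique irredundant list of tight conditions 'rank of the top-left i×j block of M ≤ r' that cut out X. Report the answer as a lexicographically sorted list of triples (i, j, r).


Computing R[i][j] = min implied NW-rank bound (n=10, 18 conditions):

  R[1]: 0  0  0  0  0  0  0  1  1  1
  R[2]: 0  0  0  1  1  1  1  2  2  2
  R[3]: 0  0  0  1  1  1  1  2  3  3
  R[4]: 0  0  0  1  2  2  2  3  4  4
  R[5]: 0  0  1  2  3  3  3  4  5  5
  R[6]: 1  1  2  3  4  4  4  5  6  6
  R[7]: 1  1  2  3  4  5  5  6  7  7
  R[8]: 1  1  2  3  4  5  6  7  8  8
  R[9]: 1  2  3  4  5  6  7  8  9  9
  R[10]: 1  2  3  4  5  6  7  8  9  10

second differences of R give the permutation w = (8, 4, 9, 5, 3, 1, 6, 7, 2, 10).

D(w) has 23 cells with 5 SE-corners; essential set:

[(1, 7, 0), (3, 7, 1), (4, 3, 0), (5, 2, 0), (8, 2, 1)]


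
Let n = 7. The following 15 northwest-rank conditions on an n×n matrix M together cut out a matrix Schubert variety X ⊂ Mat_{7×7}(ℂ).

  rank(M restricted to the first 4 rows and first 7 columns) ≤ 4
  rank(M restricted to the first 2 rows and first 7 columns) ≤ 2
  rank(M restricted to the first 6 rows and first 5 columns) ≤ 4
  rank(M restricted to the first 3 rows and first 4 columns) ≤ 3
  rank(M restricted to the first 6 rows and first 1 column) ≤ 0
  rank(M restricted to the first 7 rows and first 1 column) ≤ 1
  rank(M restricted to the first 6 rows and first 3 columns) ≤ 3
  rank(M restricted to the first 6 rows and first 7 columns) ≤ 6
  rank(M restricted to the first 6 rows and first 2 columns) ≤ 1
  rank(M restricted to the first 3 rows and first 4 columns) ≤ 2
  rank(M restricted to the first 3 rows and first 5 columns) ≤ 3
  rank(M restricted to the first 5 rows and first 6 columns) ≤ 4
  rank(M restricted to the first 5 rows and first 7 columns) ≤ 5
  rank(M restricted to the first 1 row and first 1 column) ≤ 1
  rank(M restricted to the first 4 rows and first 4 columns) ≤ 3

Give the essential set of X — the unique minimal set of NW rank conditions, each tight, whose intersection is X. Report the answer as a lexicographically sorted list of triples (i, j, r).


Computing R[i][j] = min implied NW-rank bound (n=7, 15 conditions):

  R[1]: 0 1 1 1 1 1 1
  R[2]: 0 1 2 2 2 2 2
  R[3]: 0 1 2 2 3 3 3
  R[4]: 0 1 2 3 4 4 4
  R[5]: 0 1 2 3 4 4 5
  R[6]: 0 1 2 3 4 5 6
  R[7]: 1 2 3 4 5 6 7

the unique w with this rank table is (2, 3, 5, 4, 7, 6, 1).

3 SE-corners of the 8-cell Rothe diagram give Ess(w):

[(3, 4, 2), (5, 6, 4), (6, 1, 0)]


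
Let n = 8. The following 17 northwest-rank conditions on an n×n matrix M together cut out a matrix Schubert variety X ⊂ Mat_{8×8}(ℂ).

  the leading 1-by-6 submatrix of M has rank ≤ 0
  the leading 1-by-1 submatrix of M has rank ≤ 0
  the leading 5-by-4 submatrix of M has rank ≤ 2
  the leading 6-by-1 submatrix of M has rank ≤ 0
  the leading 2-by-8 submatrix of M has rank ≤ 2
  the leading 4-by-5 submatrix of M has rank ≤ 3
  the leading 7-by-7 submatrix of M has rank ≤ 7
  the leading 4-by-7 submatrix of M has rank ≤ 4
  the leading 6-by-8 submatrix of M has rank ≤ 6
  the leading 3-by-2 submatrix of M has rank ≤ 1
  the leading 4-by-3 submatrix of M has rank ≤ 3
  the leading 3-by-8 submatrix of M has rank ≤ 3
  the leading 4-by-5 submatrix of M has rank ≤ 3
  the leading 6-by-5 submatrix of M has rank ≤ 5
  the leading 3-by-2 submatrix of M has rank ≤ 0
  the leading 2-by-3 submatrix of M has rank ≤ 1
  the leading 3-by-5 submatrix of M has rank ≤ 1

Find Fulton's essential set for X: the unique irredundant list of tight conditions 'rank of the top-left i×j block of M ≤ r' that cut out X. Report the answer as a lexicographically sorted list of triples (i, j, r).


Reconstructing r_w from the 17 given conditions:

  i=1: 0 0 0 0 0 0 1 1
  i=2: 0 0 1 1 1 1 2 2
  i=3: 0 0 1 1 1 2 3 3
  i=4: 0 1 2 2 2 3 4 4
  i=5: 0 1 2 2 3 4 5 5
  i=6: 0 1 2 3 4 5 6 6
  i=7: 1 2 3 4 5 6 7 7
  i=8: 1 2 3 4 5 6 7 8

reading off 1-entries of Δ²R: w = (7, 3, 6, 2, 5, 4, 1, 8).

Rothe diagram D(w) (16 cells), 5 SE-corners (essential conditions):

[(1, 6, 0), (3, 2, 0), (3, 5, 1), (5, 4, 2), (6, 1, 0)]


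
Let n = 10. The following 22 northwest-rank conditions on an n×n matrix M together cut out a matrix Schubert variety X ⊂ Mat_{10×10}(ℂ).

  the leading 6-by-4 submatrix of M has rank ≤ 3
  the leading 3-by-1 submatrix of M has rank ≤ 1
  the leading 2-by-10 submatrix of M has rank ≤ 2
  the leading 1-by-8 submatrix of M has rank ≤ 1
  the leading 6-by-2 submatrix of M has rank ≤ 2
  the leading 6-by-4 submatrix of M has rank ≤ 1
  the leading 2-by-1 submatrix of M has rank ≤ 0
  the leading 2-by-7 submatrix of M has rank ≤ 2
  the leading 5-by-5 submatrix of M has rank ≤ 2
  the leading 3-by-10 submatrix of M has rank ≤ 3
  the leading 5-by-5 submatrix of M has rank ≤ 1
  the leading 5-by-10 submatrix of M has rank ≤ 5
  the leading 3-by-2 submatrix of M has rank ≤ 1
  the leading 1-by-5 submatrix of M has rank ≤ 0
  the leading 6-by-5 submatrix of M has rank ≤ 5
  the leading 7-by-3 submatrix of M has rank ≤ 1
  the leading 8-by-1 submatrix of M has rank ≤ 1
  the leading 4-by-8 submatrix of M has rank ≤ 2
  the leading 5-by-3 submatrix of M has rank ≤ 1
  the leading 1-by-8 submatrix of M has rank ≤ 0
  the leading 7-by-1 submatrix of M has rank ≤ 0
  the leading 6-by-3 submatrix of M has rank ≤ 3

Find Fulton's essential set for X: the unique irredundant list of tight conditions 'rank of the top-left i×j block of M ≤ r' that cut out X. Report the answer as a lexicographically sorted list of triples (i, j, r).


Propagating the 22 rank bounds to every northwest block:

  0, 0, 0, 0, 0, 0, 0, 0, 1, 1
  0, 1, 1, 1, 1, 1, 1, 1, 2, 2
  0, 1, 1, 1, 1, 2, 2, 2, 3, 3
  0, 1, 1, 1, 1, 2, 2, 2, 3, 4
  0, 1, 1, 1, 1, 2, 3, 3, 4, 5
  0, 1, 1, 1, 2, 3, 4, 4, 5, 6
  0, 1, 1, 2, 3, 4, 5, 5, 6, 7
  1, 2, 2, 3, 4, 5, 6, 6, 7, 8
  1, 2, 3, 4, 5, 6, 7, 7, 8, 9
  1, 2, 3, 4, 5, 6, 7, 8, 9, 10

giving w = (9, 2, 6, 10, 7, 5, 4, 1, 3, 8) via Δ²R.

6 SE-corners of the 28-cell Rothe diagram give Ess(w):

[(1, 8, 0), (4, 8, 2), (5, 5, 1), (6, 4, 1), (7, 1, 0), (7, 3, 1)]


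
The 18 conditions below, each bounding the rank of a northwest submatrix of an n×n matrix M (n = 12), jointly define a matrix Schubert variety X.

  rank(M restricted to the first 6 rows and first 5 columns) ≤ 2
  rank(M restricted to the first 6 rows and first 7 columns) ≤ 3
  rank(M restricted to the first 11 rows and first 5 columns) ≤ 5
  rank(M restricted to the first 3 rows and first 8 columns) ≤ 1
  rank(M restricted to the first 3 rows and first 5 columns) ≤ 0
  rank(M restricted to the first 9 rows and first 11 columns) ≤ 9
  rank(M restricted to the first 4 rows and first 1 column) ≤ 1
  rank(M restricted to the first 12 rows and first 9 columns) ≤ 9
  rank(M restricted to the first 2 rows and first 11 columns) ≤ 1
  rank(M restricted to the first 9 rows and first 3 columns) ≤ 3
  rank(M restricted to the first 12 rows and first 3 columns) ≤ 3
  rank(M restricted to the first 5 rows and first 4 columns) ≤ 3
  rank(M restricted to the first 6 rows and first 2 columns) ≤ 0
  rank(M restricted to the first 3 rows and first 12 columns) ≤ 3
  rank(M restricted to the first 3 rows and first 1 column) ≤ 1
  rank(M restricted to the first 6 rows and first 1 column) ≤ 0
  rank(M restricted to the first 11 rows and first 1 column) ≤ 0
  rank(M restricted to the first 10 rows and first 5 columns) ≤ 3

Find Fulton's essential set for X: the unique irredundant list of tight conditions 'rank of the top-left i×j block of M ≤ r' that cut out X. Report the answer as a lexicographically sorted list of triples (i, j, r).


Propagating the 18 rank bounds to every northwest block:

  R[1]: 0 0 0 0 0 1 1 1 1 1 1 1
  R[2]: 0 0 0 0 0 1 1 1 1 1 1 2
  R[3]: 0 0 0 0 0 1 1 1 2 2 2 3
  R[4]: 0 0 1 1 1 2 2 2 3 3 3 4
  R[5]: 0 0 1 2 2 3 3 3 4 4 4 5
  R[6]: 0 0 1 2 2 3 3 4 5 5 5 6
  R[7]: 0 1 2 3 3 4 4 5 6 6 6 7
  R[8]: 0 1 2 3 3 4 5 6 7 7 7 8
  R[9]: 0 1 2 3 3 4 5 6 7 8 8 9
  R[10]: 0 1 2 3 3 4 5 6 7 8 9 10
  R[11]: 0 1 2 3 4 5 6 7 8 9 10 11
  R[12]: 1 2 3 4 5 6 7 8 9 10 11 12

hence w(1..12) = (6, 12, 9, 3, 4, 8, 2, 7, 10, 11, 5, 1).

|D(w)|=38, |Ess(w)|=8:

[(2, 11, 1), (3, 5, 0), (3, 8, 1), (6, 2, 0), (6, 5, 2), (6, 7, 3), (10, 5, 3), (11, 1, 0)]


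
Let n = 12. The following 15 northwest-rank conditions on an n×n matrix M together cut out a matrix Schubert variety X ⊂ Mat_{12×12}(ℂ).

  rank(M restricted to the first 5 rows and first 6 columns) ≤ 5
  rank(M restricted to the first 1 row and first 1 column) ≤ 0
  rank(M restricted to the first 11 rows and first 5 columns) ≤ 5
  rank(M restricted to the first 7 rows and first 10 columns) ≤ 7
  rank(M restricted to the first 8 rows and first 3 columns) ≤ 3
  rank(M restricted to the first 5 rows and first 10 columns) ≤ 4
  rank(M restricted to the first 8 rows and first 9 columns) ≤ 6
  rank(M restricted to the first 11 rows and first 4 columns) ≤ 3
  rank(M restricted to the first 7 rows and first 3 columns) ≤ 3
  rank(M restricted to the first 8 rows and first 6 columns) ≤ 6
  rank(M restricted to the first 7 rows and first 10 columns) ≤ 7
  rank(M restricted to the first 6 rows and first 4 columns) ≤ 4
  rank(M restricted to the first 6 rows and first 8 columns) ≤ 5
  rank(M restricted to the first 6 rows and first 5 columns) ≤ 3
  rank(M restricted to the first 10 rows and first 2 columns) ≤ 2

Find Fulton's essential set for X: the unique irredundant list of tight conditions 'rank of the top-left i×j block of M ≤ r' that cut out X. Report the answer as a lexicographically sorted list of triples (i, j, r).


Propagating the 15 rank bounds to every northwest block:

  row 1: 0 1 1 1 1 1 1 1 1 1 1 1
  row 2: 1 2 2 2 2 2 2 2 2 2 2 2
  row 3: 1 2 3 3 3 3 3 3 3 3 3 3
  row 4: 1 2 3 3 3 4 4 4 4 4 4 4
  row 5: 1 2 3 3 3 4 4 4 4 4 5 5
  row 6: 1 2 3 3 3 4 5 5 5 5 6 6
  row 7: 1 2 3 3 4 5 6 6 6 6 7 7
  row 8: 1 2 3 3 4 5 6 6 6 7 8 8
  row 9: 1 2 3 3 4 5 6 7 7 8 9 9
  row 10: 1 2 3 3 4 5 6 7 8 9 10 10
  row 11: 1 2 3 3 4 5 6 7 8 9 10 11
  row 12: 1 2 3 4 5 6 7 8 9 10 11 12

giving w = (2, 1, 3, 6, 11, 7, 5, 10, 8, 9, 12, 4) via Δ²R.

D(w) has 18 cells with 5 SE-corners; essential set:

[(1, 1, 0), (5, 10, 4), (6, 5, 3), (8, 9, 6), (11, 4, 3)]


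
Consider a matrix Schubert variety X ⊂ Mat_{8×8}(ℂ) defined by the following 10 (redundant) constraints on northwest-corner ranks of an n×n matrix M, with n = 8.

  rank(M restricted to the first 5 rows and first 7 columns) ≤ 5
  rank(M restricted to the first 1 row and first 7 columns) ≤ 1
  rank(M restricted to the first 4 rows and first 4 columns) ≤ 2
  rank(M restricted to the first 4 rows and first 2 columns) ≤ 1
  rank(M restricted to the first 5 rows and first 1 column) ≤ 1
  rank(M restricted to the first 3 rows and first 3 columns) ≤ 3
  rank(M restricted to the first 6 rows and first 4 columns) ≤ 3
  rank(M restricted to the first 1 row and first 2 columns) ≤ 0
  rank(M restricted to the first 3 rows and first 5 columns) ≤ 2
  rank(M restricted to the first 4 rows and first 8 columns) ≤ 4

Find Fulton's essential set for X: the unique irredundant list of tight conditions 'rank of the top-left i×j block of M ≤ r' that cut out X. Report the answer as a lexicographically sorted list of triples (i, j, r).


Recovering R(i,j) via the rank-extension bound from the 10 conditions:

  R[1]: 0  0  1  1  1  1  1  1
  R[2]: 1  1  2  2  2  2  2  2
  R[3]: 1  1  2  2  2  3  3  3
  R[4]: 1  1  2  2  3  4  4  4
  R[5]: 1  2  3  3  4  5  5  5
  R[6]: 1  2  3  3  4  5  6  6
  R[7]: 1  2  3  4  5  6  7  7
  R[8]: 1  2  3  4  5  6  7  8

giving w = (3, 1, 6, 5, 2, 7, 4, 8) via Δ²R.

Rothe diagram D(w) (8 cells), 5 SE-corners (essential conditions):

[(1, 2, 0), (3, 5, 2), (4, 2, 1), (4, 4, 2), (6, 4, 3)]


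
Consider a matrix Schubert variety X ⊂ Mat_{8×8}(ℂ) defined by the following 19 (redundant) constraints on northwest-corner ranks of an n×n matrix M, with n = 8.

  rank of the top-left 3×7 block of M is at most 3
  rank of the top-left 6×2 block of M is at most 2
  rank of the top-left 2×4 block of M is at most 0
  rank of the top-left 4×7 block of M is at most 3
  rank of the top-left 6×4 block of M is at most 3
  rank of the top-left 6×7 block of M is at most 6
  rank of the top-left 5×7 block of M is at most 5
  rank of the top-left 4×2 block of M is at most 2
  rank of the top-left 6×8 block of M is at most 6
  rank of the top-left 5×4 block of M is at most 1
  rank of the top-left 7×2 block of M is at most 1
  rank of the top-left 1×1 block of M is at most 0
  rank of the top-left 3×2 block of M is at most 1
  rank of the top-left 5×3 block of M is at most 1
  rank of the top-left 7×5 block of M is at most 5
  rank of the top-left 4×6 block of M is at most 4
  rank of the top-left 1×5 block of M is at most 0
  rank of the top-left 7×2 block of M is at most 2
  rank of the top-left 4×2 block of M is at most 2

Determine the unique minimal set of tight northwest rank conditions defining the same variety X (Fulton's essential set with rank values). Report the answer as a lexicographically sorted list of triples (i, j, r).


Reconstructing r_w from the 19 given conditions:

  row 1: 0 0 0 0 0 1 1 1
  row 2: 0 0 0 0 1 2 2 2
  row 3: 1 1 1 1 2 3 3 3
  row 4: 1 1 1 1 2 3 3 4
  row 5: 1 1 1 1 2 3 4 5
  row 6: 1 1 2 2 3 4 5 6
  row 7: 1 1 2 3 4 5 6 7
  row 8: 1 2 3 4 5 6 7 8

hence w(1..8) = (6, 5, 1, 8, 7, 3, 4, 2).

D(w) has 18 cells with 5 SE-corners; essential set:

[(1, 5, 0), (2, 4, 0), (4, 7, 3), (5, 4, 1), (7, 2, 1)]


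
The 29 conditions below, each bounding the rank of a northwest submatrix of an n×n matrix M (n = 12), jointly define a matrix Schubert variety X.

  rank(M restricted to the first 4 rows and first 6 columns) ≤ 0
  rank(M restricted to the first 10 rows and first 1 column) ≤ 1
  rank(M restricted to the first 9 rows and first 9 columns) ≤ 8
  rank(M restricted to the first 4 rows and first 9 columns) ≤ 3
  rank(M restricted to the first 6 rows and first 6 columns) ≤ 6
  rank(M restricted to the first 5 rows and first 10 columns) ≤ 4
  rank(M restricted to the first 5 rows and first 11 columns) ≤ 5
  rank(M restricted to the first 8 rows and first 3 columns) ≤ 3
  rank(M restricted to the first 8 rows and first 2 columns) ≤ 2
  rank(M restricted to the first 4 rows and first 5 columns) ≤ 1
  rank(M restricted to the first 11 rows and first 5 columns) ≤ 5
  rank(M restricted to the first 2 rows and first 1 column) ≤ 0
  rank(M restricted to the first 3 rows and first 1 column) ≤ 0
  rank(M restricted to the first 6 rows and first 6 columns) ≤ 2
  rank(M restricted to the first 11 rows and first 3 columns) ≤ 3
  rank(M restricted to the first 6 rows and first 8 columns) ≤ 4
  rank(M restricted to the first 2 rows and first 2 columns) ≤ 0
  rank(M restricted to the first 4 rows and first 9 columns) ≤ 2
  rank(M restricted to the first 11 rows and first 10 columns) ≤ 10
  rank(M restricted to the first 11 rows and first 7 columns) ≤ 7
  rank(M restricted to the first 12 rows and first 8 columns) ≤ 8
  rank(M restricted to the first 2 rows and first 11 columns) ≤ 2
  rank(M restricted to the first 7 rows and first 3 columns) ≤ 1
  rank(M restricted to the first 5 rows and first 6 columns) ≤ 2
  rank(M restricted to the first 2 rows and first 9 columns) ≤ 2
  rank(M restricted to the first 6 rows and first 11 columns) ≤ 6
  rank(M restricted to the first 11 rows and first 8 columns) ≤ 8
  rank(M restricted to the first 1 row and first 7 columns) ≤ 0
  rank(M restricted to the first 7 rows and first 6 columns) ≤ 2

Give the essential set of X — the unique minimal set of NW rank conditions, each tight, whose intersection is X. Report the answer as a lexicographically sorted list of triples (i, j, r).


The tightest implied rank at each (i,j), from the 29 conditions:

  row 1: 0  0  0  0  0  0  0  1  1  1  1  1
  row 2: 0  0  0  0  0  0  1  2  2  2  2  2
  row 3: 0  0  0  0  0  0  1  2  2  3  3  3
  row 4: 0  0  0  0  0  0  1  2  2  3  4  4
  row 5: 1  1  1  1  1  1  2  3  3  4  5  5
  row 6: 1  1  1  2  2  2  3  4  4  5  6  6
  row 7: 1  1  1  2  2  2  3  4  5  6  7  7
  row 8: 1  2  2  3  3  3  4  5  6  7  8  8
  row 9: 1  2  3  4  4  4  5  6  7  8  9  9
  row 10: 1  2  3  4  5  5  6  7  8  9  10  10
  row 11: 1  2  3  4  5  6  7  8  9  10  11  11
  row 12: 1  2  3  4  5  6  7  8  9  10  11  12

reading off 1-entries of Δ²R: w = (8, 7, 10, 11, 1, 4, 9, 2, 3, 5, 6, 12).

Fulton essential set (5 of the 33 Rothe cells):

[(1, 7, 0), (4, 6, 0), (4, 9, 2), (7, 3, 1), (7, 6, 2)]


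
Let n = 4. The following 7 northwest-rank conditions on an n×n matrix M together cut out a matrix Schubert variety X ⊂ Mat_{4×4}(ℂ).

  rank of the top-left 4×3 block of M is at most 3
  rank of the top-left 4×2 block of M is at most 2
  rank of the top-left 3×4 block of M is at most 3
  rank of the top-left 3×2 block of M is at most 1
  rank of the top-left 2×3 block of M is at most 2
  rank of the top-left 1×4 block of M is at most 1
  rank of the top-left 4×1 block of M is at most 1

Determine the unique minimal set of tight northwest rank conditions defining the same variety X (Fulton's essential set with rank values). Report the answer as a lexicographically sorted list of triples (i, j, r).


Reconstructing r_w from the 7 given conditions:

  R[1]: 1  1  1  1
  R[2]: 1  1  2  2
  R[3]: 1  1  2  3
  R[4]: 1  2  3  4

the unique w with this rank table is (1, 3, 4, 2).

D(w) has 2 cells with 1 SE-corner; essential set:

[(3, 2, 1)]


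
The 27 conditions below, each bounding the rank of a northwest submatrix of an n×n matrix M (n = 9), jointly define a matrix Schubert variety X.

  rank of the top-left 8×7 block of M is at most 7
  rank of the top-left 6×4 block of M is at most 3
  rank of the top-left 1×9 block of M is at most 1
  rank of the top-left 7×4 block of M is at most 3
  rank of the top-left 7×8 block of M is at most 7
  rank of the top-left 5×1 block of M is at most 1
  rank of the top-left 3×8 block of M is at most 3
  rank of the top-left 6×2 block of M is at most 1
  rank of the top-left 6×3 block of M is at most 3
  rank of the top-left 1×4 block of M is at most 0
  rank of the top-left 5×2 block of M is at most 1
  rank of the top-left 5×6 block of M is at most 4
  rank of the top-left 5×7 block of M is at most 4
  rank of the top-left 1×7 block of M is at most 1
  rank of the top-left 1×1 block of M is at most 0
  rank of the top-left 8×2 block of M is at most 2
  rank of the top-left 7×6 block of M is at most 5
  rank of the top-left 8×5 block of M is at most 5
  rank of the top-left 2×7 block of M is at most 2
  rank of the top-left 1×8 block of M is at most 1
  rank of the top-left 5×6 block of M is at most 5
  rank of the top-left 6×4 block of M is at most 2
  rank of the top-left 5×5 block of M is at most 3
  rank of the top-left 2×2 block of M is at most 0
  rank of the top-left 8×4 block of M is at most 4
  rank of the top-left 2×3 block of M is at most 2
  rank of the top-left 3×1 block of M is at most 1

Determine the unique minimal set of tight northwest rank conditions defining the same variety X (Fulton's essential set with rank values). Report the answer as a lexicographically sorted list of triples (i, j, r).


Reconstructing r_w from the 27 given conditions:

  row 1: 0  0  0  0  1  1  1  1  1
  row 2: 0  0  1  1  2  2  2  2  2
  row 3: 1  1  2  2  3  3  3  3  3
  row 4: 1  1  2  2  3  4  4  4  4
  row 5: 1  1  2  2  3  4  4  5  5
  row 6: 1  1  2  2  3  4  5  6  6
  row 7: 1  2  3  3  4  5  6  7  7
  row 8: 1  2  3  4  5  6  7  8  8
  row 9: 1  2  3  4  5  6  7  8  9

giving w = (5, 3, 1, 6, 8, 7, 2, 4, 9) via Δ²R.

ℓ(w)=13; the 5 essential cells (i,j,r):

[(1, 4, 0), (2, 2, 0), (5, 7, 4), (6, 2, 1), (6, 4, 2)]


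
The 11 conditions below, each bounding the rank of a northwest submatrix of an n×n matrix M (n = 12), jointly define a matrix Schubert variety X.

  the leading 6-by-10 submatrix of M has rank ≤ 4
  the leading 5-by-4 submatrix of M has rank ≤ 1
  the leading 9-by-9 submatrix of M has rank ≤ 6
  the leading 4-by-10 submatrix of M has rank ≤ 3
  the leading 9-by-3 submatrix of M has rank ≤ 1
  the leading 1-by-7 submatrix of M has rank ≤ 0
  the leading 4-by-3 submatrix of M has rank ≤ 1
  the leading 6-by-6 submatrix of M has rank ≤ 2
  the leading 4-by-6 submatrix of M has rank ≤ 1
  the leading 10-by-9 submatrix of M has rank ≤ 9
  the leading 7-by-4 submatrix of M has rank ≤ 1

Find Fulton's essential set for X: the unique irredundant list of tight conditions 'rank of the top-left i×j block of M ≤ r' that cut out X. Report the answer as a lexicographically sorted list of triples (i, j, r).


Reconstructing r_w from the 11 given conditions:

  row 1: 0  0  0  0  0  0  0  1  1  1  1  1
  row 2: 1  1  1  1  1  1  1  2  2  2  2  2
  row 3: 1  1  1  1  1  1  2  3  3  3  3  3
  row 4: 1  1  1  1  1  1  2  3  3  3  4  4
  row 5: 1  1  1  1  2  2  3  4  4  4  5  5
  row 6: 1  1  1  1  2  2  3  4  4  4  5  6
  row 7: 1  1  1  1  2  3  4  5  5  5  6  7
  row 8: 1  1  1  2  3  4  5  6  6  6  7  8
  row 9: 1  1  1  2  3  4  5  6  6  7  8  9
  row 10: 1  2  2  3  4  5  6  7  7  8  9  10
  row 11: 1  2  3  4  5  6  7  8  8  9  10  11
  row 12: 1  2  3  4  5  6  7  8  9  10  11  12

hence w(1..12) = (8, 1, 7, 11, 5, 12, 6, 4, 10, 2, 3, 9).

Fulton essential set (8 of the 36 Rothe cells):

[(1, 7, 0), (4, 6, 1), (4, 10, 3), (6, 6, 2), (6, 10, 4), (7, 4, 1), (9, 3, 1), (9, 9, 6)]


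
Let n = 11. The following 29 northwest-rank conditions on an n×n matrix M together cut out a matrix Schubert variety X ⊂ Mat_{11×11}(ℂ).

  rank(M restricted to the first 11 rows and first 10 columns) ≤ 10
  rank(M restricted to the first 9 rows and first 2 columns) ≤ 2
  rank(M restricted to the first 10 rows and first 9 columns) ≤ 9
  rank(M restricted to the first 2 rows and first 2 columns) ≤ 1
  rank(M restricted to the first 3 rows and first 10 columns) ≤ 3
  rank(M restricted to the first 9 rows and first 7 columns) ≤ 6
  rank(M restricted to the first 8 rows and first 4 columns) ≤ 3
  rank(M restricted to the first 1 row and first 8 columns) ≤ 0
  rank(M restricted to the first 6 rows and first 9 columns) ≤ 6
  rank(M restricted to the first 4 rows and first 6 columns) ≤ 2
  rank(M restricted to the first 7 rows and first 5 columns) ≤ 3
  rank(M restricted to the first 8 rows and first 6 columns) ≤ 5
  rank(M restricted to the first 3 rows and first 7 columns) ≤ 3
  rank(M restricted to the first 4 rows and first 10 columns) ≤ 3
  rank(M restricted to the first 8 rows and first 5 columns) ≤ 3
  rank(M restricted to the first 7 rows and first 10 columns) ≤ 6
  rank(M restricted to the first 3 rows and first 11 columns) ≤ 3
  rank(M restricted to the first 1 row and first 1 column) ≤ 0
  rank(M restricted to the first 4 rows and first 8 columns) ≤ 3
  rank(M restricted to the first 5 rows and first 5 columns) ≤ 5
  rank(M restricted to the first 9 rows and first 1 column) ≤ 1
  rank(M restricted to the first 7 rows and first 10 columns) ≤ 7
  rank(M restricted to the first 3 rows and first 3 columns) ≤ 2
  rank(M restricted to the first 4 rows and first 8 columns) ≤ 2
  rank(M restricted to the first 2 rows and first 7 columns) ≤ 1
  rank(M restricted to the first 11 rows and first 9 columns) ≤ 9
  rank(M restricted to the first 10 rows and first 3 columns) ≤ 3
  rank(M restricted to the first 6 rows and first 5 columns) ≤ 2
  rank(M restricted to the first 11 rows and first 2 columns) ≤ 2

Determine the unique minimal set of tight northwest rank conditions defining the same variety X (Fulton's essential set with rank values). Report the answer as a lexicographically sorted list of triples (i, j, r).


Computing R[i][j] = min implied NW-rank bound (n=11, 29 conditions):

  row 1: 0  0  0  0  0  0  0  0  1  1  1
  row 2: 1  1  1  1  1  1  1  1  2  2  2
  row 3: 1  2  2  2  2  2  2  2  3  3  3
  row 4: 1  2  2  2  2  2  2  2  3  3  4
  row 5: 1  2  2  2  2  3  3  3  4  4  5
  row 6: 1  2  2  2  2  3  4  4  5  5  6
  row 7: 1  2  3  3  3  4  5  5  6  6  7
  row 8: 1  2  3  3  3  4  5  6  7  7  8
  row 9: 1  2  3  4  4  5  6  7  8  8  9
  row 10: 1  2  3  4  5  6  7  8  9  9  10
  row 11: 1  2  3  4  5  6  7  8  9  10  11

so w = (9, 1, 2, 11, 6, 7, 3, 8, 4, 5, 10).

ℓ(w)=23; the 5 essential cells (i,j,r):

[(1, 8, 0), (4, 8, 2), (4, 10, 3), (6, 5, 2), (8, 5, 3)]


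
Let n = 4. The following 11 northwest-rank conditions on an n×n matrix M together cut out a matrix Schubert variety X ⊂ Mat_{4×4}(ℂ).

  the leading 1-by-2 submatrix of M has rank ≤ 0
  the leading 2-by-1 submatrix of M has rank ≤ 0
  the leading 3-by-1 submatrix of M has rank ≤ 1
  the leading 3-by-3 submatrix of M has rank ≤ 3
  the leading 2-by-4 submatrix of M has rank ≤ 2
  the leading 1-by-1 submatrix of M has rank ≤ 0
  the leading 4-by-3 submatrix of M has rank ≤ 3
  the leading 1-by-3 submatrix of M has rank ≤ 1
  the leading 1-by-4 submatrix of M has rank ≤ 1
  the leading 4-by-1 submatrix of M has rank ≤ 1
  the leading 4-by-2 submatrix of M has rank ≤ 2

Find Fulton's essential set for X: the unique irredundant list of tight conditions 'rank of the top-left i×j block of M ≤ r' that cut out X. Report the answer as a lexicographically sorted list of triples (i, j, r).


Reconstructing r_w from the 11 given conditions:

  R[1]: 0 | 0 | 1 | 1
  R[2]: 0 | 1 | 2 | 2
  R[3]: 1 | 2 | 3 | 3
  R[4]: 1 | 2 | 3 | 4

so w = (3, 2, 1, 4).

2 SE-corners of the 3-cell Rothe diagram give Ess(w):

[(1, 2, 0), (2, 1, 0)]


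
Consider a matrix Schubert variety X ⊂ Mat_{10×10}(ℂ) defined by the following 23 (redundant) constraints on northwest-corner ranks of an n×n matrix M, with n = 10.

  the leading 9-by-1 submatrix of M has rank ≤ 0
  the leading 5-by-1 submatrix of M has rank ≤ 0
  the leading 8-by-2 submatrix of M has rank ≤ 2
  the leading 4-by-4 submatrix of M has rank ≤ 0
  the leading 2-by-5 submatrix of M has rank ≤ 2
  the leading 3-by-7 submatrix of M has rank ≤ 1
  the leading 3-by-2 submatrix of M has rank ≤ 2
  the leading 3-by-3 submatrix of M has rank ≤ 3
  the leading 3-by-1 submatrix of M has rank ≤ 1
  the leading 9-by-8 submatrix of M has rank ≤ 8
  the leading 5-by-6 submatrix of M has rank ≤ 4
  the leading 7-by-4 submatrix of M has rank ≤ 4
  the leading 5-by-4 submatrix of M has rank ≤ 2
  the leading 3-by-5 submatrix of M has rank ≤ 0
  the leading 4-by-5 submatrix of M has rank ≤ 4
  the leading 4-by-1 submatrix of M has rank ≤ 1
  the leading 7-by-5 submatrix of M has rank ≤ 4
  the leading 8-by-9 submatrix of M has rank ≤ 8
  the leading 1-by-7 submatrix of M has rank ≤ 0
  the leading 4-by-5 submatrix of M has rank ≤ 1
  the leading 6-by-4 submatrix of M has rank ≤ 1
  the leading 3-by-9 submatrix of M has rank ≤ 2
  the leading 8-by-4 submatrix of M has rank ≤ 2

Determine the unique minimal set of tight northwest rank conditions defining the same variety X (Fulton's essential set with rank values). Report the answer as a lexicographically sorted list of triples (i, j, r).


The tightest implied rank at each (i,j), from the 23 conditions:

  row 1: 0 0 0 0 0 0 0 1 1 1
  row 2: 0 0 0 0 0 1 1 2 2 2
  row 3: 0 0 0 0 0 1 1 2 2 3
  row 4: 0 0 0 0 1 2 2 3 3 4
  row 5: 0 1 1 1 2 3 3 4 4 5
  row 6: 0 1 1 1 2 3 4 5 5 6
  row 7: 0 1 2 2 3 4 5 6 6 7
  row 8: 0 1 2 2 3 4 5 6 7 8
  row 9: 0 1 2 3 4 5 6 7 8 9
  row 10: 1 2 3 4 5 6 7 8 9 10

second differences of R give the permutation w = (8, 6, 10, 5, 2, 7, 3, 9, 4, 1).

Fulton essential set (8 of the 31 Rothe cells):

[(1, 7, 0), (3, 5, 0), (3, 7, 1), (3, 9, 2), (4, 4, 0), (6, 4, 1), (8, 4, 2), (9, 1, 0)]


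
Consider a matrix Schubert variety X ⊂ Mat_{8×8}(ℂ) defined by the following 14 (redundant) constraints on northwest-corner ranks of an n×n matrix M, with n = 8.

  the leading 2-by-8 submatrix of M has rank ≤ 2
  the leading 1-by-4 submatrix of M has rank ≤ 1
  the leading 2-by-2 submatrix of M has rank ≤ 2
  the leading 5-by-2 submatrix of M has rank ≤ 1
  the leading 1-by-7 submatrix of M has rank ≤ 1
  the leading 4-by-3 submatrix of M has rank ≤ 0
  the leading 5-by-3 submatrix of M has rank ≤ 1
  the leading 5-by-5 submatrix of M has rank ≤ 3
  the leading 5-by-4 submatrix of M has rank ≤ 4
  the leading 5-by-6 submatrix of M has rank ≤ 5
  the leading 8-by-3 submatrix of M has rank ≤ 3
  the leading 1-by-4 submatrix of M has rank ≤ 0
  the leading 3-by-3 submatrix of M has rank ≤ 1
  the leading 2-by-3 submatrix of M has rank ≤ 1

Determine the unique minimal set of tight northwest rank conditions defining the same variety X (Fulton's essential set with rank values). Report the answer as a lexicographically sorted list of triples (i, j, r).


Propagating the 14 rank bounds to every northwest block:

  row 1: 0 0 0 0 1 1 1 1
  row 2: 0 0 0 1 2 2 2 2
  row 3: 0 0 0 1 2 3 3 3
  row 4: 0 0 0 1 2 3 4 4
  row 5: 1 1 1 2 3 4 5 5
  row 6: 1 2 2 3 4 5 6 6
  row 7: 1 2 3 4 5 6 7 7
  row 8: 1 2 3 4 5 6 7 8

giving w = (5, 4, 6, 7, 1, 2, 3, 8) via Δ²R.

2 SE-corners of the 13-cell Rothe diagram give Ess(w):

[(1, 4, 0), (4, 3, 0)]


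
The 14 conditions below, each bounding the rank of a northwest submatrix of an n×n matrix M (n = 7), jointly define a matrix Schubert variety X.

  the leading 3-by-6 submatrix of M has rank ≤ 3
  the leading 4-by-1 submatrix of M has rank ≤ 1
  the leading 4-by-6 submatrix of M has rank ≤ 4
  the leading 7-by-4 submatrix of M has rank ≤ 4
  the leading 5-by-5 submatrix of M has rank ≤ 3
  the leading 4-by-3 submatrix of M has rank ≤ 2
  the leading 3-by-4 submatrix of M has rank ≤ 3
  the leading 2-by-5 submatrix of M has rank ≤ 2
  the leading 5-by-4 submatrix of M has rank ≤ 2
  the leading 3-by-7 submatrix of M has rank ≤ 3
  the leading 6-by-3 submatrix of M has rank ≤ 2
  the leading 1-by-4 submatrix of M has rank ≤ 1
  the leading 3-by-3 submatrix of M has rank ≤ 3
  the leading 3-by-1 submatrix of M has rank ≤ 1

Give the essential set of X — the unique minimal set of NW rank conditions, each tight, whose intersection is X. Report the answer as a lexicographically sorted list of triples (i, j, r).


Recovering R(i,j) via the rank-extension bound from the 14 conditions:

  1 | 1 | 1 | 1 | 1 | 1 | 1
  1 | 2 | 2 | 2 | 2 | 2 | 2
  1 | 2 | 2 | 2 | 3 | 3 | 3
  1 | 2 | 2 | 2 | 3 | 4 | 4
  1 | 2 | 2 | 2 | 3 | 4 | 5
  1 | 2 | 2 | 3 | 4 | 5 | 6
  1 | 2 | 3 | 4 | 5 | 6 | 7

hence w(1..7) = (1, 2, 5, 6, 7, 4, 3).

ℓ(w)=7; the 2 essential cells (i,j,r):

[(5, 4, 2), (6, 3, 2)]
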